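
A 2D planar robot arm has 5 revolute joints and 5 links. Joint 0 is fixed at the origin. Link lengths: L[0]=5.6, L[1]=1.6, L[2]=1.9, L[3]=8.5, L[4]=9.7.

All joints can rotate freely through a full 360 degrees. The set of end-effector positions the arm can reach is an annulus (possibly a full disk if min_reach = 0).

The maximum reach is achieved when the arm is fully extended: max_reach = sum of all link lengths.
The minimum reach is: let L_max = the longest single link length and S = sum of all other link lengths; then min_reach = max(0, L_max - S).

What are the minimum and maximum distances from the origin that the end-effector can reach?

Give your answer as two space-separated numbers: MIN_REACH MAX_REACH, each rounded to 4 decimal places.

Answer: 0.0000 27.3000

Derivation:
Link lengths: [5.6, 1.6, 1.9, 8.5, 9.7]
max_reach = 5.6 + 1.6 + 1.9 + 8.5 + 9.7 = 27.3
L_max = max([5.6, 1.6, 1.9, 8.5, 9.7]) = 9.7
S (sum of others) = 27.3 - 9.7 = 17.6
min_reach = max(0, 9.7 - 17.6) = max(0, -7.9) = 0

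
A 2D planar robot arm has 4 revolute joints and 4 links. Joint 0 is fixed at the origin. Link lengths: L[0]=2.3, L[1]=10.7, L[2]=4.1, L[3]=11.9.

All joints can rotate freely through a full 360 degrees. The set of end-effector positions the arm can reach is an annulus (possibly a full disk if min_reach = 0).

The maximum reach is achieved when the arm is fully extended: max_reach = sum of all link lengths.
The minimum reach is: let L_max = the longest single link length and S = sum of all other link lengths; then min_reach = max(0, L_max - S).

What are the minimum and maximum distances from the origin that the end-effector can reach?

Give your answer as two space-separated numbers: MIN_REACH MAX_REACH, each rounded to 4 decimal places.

Answer: 0.0000 29.0000

Derivation:
Link lengths: [2.3, 10.7, 4.1, 11.9]
max_reach = 2.3 + 10.7 + 4.1 + 11.9 = 29
L_max = max([2.3, 10.7, 4.1, 11.9]) = 11.9
S (sum of others) = 29 - 11.9 = 17.1
min_reach = max(0, 11.9 - 17.1) = max(0, -5.2) = 0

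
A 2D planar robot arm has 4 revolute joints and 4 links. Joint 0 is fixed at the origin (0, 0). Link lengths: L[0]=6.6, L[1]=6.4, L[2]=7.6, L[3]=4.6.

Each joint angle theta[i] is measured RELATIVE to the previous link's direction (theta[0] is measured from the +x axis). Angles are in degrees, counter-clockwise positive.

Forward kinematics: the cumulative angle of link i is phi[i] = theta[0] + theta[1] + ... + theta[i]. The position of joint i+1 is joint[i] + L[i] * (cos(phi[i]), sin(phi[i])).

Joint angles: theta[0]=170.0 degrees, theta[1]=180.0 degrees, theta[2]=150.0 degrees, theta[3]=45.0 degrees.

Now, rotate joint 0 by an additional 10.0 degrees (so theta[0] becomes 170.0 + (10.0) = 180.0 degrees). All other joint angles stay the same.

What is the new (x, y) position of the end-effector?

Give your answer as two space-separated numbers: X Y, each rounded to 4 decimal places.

Answer: -11.2251 2.6094

Derivation:
joint[0] = (0.0000, 0.0000)  (base)
link 0: phi[0] = 180 = 180 deg
  cos(180 deg) = -1.0000, sin(180 deg) = 0.0000
  joint[1] = (0.0000, 0.0000) + 6.6 * (-1.0000, 0.0000) = (0.0000 + -6.6000, 0.0000 + 0.0000) = (-6.6000, 0.0000)
link 1: phi[1] = 180 + 180 = 360 deg
  cos(360 deg) = 1.0000, sin(360 deg) = -0.0000
  joint[2] = (-6.6000, 0.0000) + 6.4 * (1.0000, -0.0000) = (-6.6000 + 6.4000, 0.0000 + -0.0000) = (-0.2000, -0.0000)
link 2: phi[2] = 180 + 180 + 150 = 510 deg
  cos(510 deg) = -0.8660, sin(510 deg) = 0.5000
  joint[3] = (-0.2000, -0.0000) + 7.6 * (-0.8660, 0.5000) = (-0.2000 + -6.5818, -0.0000 + 3.8000) = (-6.7818, 3.8000)
link 3: phi[3] = 180 + 180 + 150 + 45 = 555 deg
  cos(555 deg) = -0.9659, sin(555 deg) = -0.2588
  joint[4] = (-6.7818, 3.8000) + 4.6 * (-0.9659, -0.2588) = (-6.7818 + -4.4433, 3.8000 + -1.1906) = (-11.2251, 2.6094)
End effector: (-11.2251, 2.6094)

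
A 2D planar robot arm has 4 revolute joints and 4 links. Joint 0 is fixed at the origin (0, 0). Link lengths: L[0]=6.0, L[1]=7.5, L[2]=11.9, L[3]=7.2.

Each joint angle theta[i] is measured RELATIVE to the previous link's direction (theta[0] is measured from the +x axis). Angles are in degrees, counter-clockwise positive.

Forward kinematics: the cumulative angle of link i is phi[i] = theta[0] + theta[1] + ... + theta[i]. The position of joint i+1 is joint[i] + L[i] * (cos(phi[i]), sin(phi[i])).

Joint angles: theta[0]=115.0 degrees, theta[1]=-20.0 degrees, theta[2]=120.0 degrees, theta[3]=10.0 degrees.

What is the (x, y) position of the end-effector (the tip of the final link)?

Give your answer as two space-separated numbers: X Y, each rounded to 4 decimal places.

joint[0] = (0.0000, 0.0000)  (base)
link 0: phi[0] = 115 = 115 deg
  cos(115 deg) = -0.4226, sin(115 deg) = 0.9063
  joint[1] = (0.0000, 0.0000) + 6 * (-0.4226, 0.9063) = (0.0000 + -2.5357, 0.0000 + 5.4378) = (-2.5357, 5.4378)
link 1: phi[1] = 115 + -20 = 95 deg
  cos(95 deg) = -0.0872, sin(95 deg) = 0.9962
  joint[2] = (-2.5357, 5.4378) + 7.5 * (-0.0872, 0.9962) = (-2.5357 + -0.6537, 5.4378 + 7.4715) = (-3.1894, 12.9093)
link 2: phi[2] = 115 + -20 + 120 = 215 deg
  cos(215 deg) = -0.8192, sin(215 deg) = -0.5736
  joint[3] = (-3.1894, 12.9093) + 11.9 * (-0.8192, -0.5736) = (-3.1894 + -9.7479, 12.9093 + -6.8256) = (-12.9373, 6.0837)
link 3: phi[3] = 115 + -20 + 120 + 10 = 225 deg
  cos(225 deg) = -0.7071, sin(225 deg) = -0.7071
  joint[4] = (-12.9373, 6.0837) + 7.2 * (-0.7071, -0.7071) = (-12.9373 + -5.0912, 6.0837 + -5.0912) = (-18.0285, 0.9926)
End effector: (-18.0285, 0.9926)

Answer: -18.0285 0.9926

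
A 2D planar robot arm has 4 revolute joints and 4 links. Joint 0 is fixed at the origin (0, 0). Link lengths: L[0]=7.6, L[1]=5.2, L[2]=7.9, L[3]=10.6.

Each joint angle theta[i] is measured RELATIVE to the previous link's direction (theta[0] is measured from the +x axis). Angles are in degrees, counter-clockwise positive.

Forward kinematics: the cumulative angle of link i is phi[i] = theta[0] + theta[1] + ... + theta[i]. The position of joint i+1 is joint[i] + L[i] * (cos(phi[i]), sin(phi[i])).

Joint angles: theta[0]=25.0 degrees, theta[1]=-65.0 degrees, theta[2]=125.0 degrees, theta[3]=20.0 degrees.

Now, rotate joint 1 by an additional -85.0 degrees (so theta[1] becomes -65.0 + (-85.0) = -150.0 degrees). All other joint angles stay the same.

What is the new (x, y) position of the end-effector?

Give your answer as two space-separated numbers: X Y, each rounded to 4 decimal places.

joint[0] = (0.0000, 0.0000)  (base)
link 0: phi[0] = 25 = 25 deg
  cos(25 deg) = 0.9063, sin(25 deg) = 0.4226
  joint[1] = (0.0000, 0.0000) + 7.6 * (0.9063, 0.4226) = (0.0000 + 6.8879, 0.0000 + 3.2119) = (6.8879, 3.2119)
link 1: phi[1] = 25 + -150 = -125 deg
  cos(-125 deg) = -0.5736, sin(-125 deg) = -0.8192
  joint[2] = (6.8879, 3.2119) + 5.2 * (-0.5736, -0.8192) = (6.8879 + -2.9826, 3.2119 + -4.2596) = (3.9053, -1.0477)
link 2: phi[2] = 25 + -150 + 125 = 0 deg
  cos(0 deg) = 1.0000, sin(0 deg) = 0.0000
  joint[3] = (3.9053, -1.0477) + 7.9 * (1.0000, 0.0000) = (3.9053 + 7.9000, -1.0477 + 0.0000) = (11.8053, -1.0477)
link 3: phi[3] = 25 + -150 + 125 + 20 = 20 deg
  cos(20 deg) = 0.9397, sin(20 deg) = 0.3420
  joint[4] = (11.8053, -1.0477) + 10.6 * (0.9397, 0.3420) = (11.8053 + 9.9607, -1.0477 + 3.6254) = (21.7661, 2.5777)
End effector: (21.7661, 2.5777)

Answer: 21.7661 2.5777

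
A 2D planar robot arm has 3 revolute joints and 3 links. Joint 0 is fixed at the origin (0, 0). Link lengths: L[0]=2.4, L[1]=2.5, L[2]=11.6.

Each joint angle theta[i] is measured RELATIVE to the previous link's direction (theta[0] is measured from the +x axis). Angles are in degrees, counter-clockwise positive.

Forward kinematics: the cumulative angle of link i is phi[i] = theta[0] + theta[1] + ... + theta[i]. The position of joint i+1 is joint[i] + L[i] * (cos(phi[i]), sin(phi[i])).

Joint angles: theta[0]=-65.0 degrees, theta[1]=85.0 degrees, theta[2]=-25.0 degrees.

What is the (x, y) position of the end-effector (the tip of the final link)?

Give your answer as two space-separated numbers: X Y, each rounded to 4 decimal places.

Answer: 14.9194 -2.3311

Derivation:
joint[0] = (0.0000, 0.0000)  (base)
link 0: phi[0] = -65 = -65 deg
  cos(-65 deg) = 0.4226, sin(-65 deg) = -0.9063
  joint[1] = (0.0000, 0.0000) + 2.4 * (0.4226, -0.9063) = (0.0000 + 1.0143, 0.0000 + -2.1751) = (1.0143, -2.1751)
link 1: phi[1] = -65 + 85 = 20 deg
  cos(20 deg) = 0.9397, sin(20 deg) = 0.3420
  joint[2] = (1.0143, -2.1751) + 2.5 * (0.9397, 0.3420) = (1.0143 + 2.3492, -2.1751 + 0.8551) = (3.3635, -1.3201)
link 2: phi[2] = -65 + 85 + -25 = -5 deg
  cos(-5 deg) = 0.9962, sin(-5 deg) = -0.0872
  joint[3] = (3.3635, -1.3201) + 11.6 * (0.9962, -0.0872) = (3.3635 + 11.5559, -1.3201 + -1.0110) = (14.9194, -2.3311)
End effector: (14.9194, -2.3311)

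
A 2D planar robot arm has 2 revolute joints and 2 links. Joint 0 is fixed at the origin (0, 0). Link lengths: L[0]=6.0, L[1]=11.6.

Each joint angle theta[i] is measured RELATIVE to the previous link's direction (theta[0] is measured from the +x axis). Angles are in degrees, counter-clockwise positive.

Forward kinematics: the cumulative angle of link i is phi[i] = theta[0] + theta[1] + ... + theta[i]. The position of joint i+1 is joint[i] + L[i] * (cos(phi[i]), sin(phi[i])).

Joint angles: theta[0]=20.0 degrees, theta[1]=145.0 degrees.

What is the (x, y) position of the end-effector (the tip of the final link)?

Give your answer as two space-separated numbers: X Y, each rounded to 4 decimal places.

joint[0] = (0.0000, 0.0000)  (base)
link 0: phi[0] = 20 = 20 deg
  cos(20 deg) = 0.9397, sin(20 deg) = 0.3420
  joint[1] = (0.0000, 0.0000) + 6 * (0.9397, 0.3420) = (0.0000 + 5.6382, 0.0000 + 2.0521) = (5.6382, 2.0521)
link 1: phi[1] = 20 + 145 = 165 deg
  cos(165 deg) = -0.9659, sin(165 deg) = 0.2588
  joint[2] = (5.6382, 2.0521) + 11.6 * (-0.9659, 0.2588) = (5.6382 + -11.2047, 2.0521 + 3.0023) = (-5.5666, 5.0544)
End effector: (-5.5666, 5.0544)

Answer: -5.5666 5.0544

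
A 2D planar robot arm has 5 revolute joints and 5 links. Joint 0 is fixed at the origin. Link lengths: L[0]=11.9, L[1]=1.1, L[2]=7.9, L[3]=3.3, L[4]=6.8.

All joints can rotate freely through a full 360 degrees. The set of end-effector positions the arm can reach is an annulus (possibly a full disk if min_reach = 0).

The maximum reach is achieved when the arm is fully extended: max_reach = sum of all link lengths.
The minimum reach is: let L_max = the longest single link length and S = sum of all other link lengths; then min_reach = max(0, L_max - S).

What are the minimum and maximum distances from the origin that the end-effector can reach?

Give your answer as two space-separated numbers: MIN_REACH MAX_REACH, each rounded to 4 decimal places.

Link lengths: [11.9, 1.1, 7.9, 3.3, 6.8]
max_reach = 11.9 + 1.1 + 7.9 + 3.3 + 6.8 = 31
L_max = max([11.9, 1.1, 7.9, 3.3, 6.8]) = 11.9
S (sum of others) = 31 - 11.9 = 19.1
min_reach = max(0, 11.9 - 19.1) = max(0, -7.2) = 0

Answer: 0.0000 31.0000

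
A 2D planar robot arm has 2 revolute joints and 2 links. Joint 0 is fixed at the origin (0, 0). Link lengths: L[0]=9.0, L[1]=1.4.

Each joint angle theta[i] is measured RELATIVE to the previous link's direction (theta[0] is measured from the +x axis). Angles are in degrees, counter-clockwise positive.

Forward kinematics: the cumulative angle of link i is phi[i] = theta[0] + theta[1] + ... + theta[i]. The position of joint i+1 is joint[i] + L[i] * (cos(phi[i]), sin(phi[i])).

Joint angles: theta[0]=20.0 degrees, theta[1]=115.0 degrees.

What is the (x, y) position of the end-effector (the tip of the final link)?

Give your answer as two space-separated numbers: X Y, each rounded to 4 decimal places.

Answer: 7.4673 4.0681

Derivation:
joint[0] = (0.0000, 0.0000)  (base)
link 0: phi[0] = 20 = 20 deg
  cos(20 deg) = 0.9397, sin(20 deg) = 0.3420
  joint[1] = (0.0000, 0.0000) + 9 * (0.9397, 0.3420) = (0.0000 + 8.4572, 0.0000 + 3.0782) = (8.4572, 3.0782)
link 1: phi[1] = 20 + 115 = 135 deg
  cos(135 deg) = -0.7071, sin(135 deg) = 0.7071
  joint[2] = (8.4572, 3.0782) + 1.4 * (-0.7071, 0.7071) = (8.4572 + -0.9899, 3.0782 + 0.9899) = (7.4673, 4.0681)
End effector: (7.4673, 4.0681)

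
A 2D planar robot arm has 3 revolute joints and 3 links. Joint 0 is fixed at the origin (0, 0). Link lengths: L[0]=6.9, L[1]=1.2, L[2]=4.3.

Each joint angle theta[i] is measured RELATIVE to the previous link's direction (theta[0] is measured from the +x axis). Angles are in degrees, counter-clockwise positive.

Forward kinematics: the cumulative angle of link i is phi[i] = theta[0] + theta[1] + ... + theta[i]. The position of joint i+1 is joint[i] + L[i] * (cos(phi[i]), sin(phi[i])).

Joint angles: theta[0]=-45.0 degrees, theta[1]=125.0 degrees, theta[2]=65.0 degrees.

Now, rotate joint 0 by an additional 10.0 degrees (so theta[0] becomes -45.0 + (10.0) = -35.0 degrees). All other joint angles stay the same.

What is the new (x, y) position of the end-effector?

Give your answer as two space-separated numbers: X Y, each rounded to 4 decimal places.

joint[0] = (0.0000, 0.0000)  (base)
link 0: phi[0] = -35 = -35 deg
  cos(-35 deg) = 0.8192, sin(-35 deg) = -0.5736
  joint[1] = (0.0000, 0.0000) + 6.9 * (0.8192, -0.5736) = (0.0000 + 5.6521, 0.0000 + -3.9577) = (5.6521, -3.9577)
link 1: phi[1] = -35 + 125 = 90 deg
  cos(90 deg) = 0.0000, sin(90 deg) = 1.0000
  joint[2] = (5.6521, -3.9577) + 1.2 * (0.0000, 1.0000) = (5.6521 + 0.0000, -3.9577 + 1.2000) = (5.6521, -2.7577)
link 2: phi[2] = -35 + 125 + 65 = 155 deg
  cos(155 deg) = -0.9063, sin(155 deg) = 0.4226
  joint[3] = (5.6521, -2.7577) + 4.3 * (-0.9063, 0.4226) = (5.6521 + -3.8971, -2.7577 + 1.8173) = (1.7550, -0.9404)
End effector: (1.7550, -0.9404)

Answer: 1.7550 -0.9404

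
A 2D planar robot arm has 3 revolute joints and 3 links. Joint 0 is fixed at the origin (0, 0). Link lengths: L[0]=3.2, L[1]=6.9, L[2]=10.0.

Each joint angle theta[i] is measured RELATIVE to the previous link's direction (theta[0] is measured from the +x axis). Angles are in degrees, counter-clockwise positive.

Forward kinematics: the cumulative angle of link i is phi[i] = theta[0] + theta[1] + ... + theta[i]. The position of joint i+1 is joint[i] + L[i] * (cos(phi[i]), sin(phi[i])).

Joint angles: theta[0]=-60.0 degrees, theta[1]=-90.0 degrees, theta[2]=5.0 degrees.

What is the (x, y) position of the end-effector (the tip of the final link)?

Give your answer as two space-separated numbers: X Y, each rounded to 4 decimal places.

Answer: -12.5671 -11.9570

Derivation:
joint[0] = (0.0000, 0.0000)  (base)
link 0: phi[0] = -60 = -60 deg
  cos(-60 deg) = 0.5000, sin(-60 deg) = -0.8660
  joint[1] = (0.0000, 0.0000) + 3.2 * (0.5000, -0.8660) = (0.0000 + 1.6000, 0.0000 + -2.7713) = (1.6000, -2.7713)
link 1: phi[1] = -60 + -90 = -150 deg
  cos(-150 deg) = -0.8660, sin(-150 deg) = -0.5000
  joint[2] = (1.6000, -2.7713) + 6.9 * (-0.8660, -0.5000) = (1.6000 + -5.9756, -2.7713 + -3.4500) = (-4.3756, -6.2213)
link 2: phi[2] = -60 + -90 + 5 = -145 deg
  cos(-145 deg) = -0.8192, sin(-145 deg) = -0.5736
  joint[3] = (-4.3756, -6.2213) + 10 * (-0.8192, -0.5736) = (-4.3756 + -8.1915, -6.2213 + -5.7358) = (-12.5671, -11.9570)
End effector: (-12.5671, -11.9570)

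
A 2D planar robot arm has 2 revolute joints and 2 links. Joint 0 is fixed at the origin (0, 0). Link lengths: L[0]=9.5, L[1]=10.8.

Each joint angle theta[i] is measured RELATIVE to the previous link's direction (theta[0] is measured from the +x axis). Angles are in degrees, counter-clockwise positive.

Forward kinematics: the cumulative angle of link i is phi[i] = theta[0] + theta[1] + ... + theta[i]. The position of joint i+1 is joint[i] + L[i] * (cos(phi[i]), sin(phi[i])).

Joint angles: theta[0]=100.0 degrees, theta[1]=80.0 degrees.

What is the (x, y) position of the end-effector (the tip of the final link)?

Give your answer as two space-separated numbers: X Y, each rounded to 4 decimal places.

Answer: -12.4497 9.3557

Derivation:
joint[0] = (0.0000, 0.0000)  (base)
link 0: phi[0] = 100 = 100 deg
  cos(100 deg) = -0.1736, sin(100 deg) = 0.9848
  joint[1] = (0.0000, 0.0000) + 9.5 * (-0.1736, 0.9848) = (0.0000 + -1.6497, 0.0000 + 9.3557) = (-1.6497, 9.3557)
link 1: phi[1] = 100 + 80 = 180 deg
  cos(180 deg) = -1.0000, sin(180 deg) = 0.0000
  joint[2] = (-1.6497, 9.3557) + 10.8 * (-1.0000, 0.0000) = (-1.6497 + -10.8000, 9.3557 + 0.0000) = (-12.4497, 9.3557)
End effector: (-12.4497, 9.3557)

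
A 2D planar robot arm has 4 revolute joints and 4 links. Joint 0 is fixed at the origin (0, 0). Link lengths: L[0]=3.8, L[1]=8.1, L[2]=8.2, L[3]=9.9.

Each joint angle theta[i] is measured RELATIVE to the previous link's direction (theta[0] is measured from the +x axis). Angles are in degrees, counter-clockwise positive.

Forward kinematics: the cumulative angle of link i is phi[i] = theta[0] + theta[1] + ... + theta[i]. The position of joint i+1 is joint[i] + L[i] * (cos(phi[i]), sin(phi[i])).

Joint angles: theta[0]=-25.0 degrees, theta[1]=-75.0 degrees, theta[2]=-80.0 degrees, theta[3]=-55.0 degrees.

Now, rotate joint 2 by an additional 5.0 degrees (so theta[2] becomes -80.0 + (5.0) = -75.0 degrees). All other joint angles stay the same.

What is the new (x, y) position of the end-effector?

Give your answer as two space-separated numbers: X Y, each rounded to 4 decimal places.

joint[0] = (0.0000, 0.0000)  (base)
link 0: phi[0] = -25 = -25 deg
  cos(-25 deg) = 0.9063, sin(-25 deg) = -0.4226
  joint[1] = (0.0000, 0.0000) + 3.8 * (0.9063, -0.4226) = (0.0000 + 3.4440, 0.0000 + -1.6059) = (3.4440, -1.6059)
link 1: phi[1] = -25 + -75 = -100 deg
  cos(-100 deg) = -0.1736, sin(-100 deg) = -0.9848
  joint[2] = (3.4440, -1.6059) + 8.1 * (-0.1736, -0.9848) = (3.4440 + -1.4066, -1.6059 + -7.9769) = (2.0374, -9.5829)
link 2: phi[2] = -25 + -75 + -75 = -175 deg
  cos(-175 deg) = -0.9962, sin(-175 deg) = -0.0872
  joint[3] = (2.0374, -9.5829) + 8.2 * (-0.9962, -0.0872) = (2.0374 + -8.1688, -9.5829 + -0.7147) = (-6.1314, -10.2976)
link 3: phi[3] = -25 + -75 + -75 + -55 = -230 deg
  cos(-230 deg) = -0.6428, sin(-230 deg) = 0.7660
  joint[4] = (-6.1314, -10.2976) + 9.9 * (-0.6428, 0.7660) = (-6.1314 + -6.3636, -10.2976 + 7.5838) = (-12.4950, -2.7137)
End effector: (-12.4950, -2.7137)

Answer: -12.4950 -2.7137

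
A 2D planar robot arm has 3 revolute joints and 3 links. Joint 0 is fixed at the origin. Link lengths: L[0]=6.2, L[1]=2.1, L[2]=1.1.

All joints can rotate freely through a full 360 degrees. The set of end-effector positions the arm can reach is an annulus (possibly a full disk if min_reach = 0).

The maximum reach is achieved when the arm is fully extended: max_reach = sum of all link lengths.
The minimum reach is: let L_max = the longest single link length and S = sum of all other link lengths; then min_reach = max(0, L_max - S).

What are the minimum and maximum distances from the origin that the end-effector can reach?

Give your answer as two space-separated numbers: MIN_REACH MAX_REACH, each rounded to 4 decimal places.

Link lengths: [6.2, 2.1, 1.1]
max_reach = 6.2 + 2.1 + 1.1 = 9.4
L_max = max([6.2, 2.1, 1.1]) = 6.2
S (sum of others) = 9.4 - 6.2 = 3.2
min_reach = max(0, 6.2 - 3.2) = max(0, 3) = 3

Answer: 3.0000 9.4000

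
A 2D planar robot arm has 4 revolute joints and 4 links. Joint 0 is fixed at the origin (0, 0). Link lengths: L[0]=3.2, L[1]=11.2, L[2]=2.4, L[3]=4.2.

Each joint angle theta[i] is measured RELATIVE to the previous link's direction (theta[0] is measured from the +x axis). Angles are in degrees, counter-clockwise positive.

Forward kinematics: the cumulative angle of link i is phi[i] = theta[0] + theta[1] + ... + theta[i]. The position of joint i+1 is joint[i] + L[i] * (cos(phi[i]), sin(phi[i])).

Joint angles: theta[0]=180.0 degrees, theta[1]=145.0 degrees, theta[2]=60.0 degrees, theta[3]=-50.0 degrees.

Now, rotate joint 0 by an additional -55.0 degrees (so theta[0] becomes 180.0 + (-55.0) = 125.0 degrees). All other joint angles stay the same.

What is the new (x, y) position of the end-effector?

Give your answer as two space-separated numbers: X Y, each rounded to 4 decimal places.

Answer: 0.9723 -13.9149

Derivation:
joint[0] = (0.0000, 0.0000)  (base)
link 0: phi[0] = 125 = 125 deg
  cos(125 deg) = -0.5736, sin(125 deg) = 0.8192
  joint[1] = (0.0000, 0.0000) + 3.2 * (-0.5736, 0.8192) = (0.0000 + -1.8354, 0.0000 + 2.6213) = (-1.8354, 2.6213)
link 1: phi[1] = 125 + 145 = 270 deg
  cos(270 deg) = -0.0000, sin(270 deg) = -1.0000
  joint[2] = (-1.8354, 2.6213) + 11.2 * (-0.0000, -1.0000) = (-1.8354 + -0.0000, 2.6213 + -11.2000) = (-1.8354, -8.5787)
link 2: phi[2] = 125 + 145 + 60 = 330 deg
  cos(330 deg) = 0.8660, sin(330 deg) = -0.5000
  joint[3] = (-1.8354, -8.5787) + 2.4 * (0.8660, -0.5000) = (-1.8354 + 2.0785, -8.5787 + -1.2000) = (0.2430, -9.7787)
link 3: phi[3] = 125 + 145 + 60 + -50 = 280 deg
  cos(280 deg) = 0.1736, sin(280 deg) = -0.9848
  joint[4] = (0.2430, -9.7787) + 4.2 * (0.1736, -0.9848) = (0.2430 + 0.7293, -9.7787 + -4.1362) = (0.9723, -13.9149)
End effector: (0.9723, -13.9149)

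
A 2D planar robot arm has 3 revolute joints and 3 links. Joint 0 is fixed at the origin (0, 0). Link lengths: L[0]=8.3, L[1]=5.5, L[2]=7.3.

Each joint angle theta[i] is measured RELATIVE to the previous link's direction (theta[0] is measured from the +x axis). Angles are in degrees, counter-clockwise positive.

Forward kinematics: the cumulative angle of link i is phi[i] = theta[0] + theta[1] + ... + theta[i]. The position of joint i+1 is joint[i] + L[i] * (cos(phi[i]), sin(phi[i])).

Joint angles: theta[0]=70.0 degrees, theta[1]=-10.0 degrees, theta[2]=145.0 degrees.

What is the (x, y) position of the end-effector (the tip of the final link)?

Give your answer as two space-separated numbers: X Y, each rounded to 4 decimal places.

joint[0] = (0.0000, 0.0000)  (base)
link 0: phi[0] = 70 = 70 deg
  cos(70 deg) = 0.3420, sin(70 deg) = 0.9397
  joint[1] = (0.0000, 0.0000) + 8.3 * (0.3420, 0.9397) = (0.0000 + 2.8388, 0.0000 + 7.7994) = (2.8388, 7.7994)
link 1: phi[1] = 70 + -10 = 60 deg
  cos(60 deg) = 0.5000, sin(60 deg) = 0.8660
  joint[2] = (2.8388, 7.7994) + 5.5 * (0.5000, 0.8660) = (2.8388 + 2.7500, 7.7994 + 4.7631) = (5.5888, 12.5626)
link 2: phi[2] = 70 + -10 + 145 = 205 deg
  cos(205 deg) = -0.9063, sin(205 deg) = -0.4226
  joint[3] = (5.5888, 12.5626) + 7.3 * (-0.9063, -0.4226) = (5.5888 + -6.6160, 12.5626 + -3.0851) = (-1.0273, 9.4775)
End effector: (-1.0273, 9.4775)

Answer: -1.0273 9.4775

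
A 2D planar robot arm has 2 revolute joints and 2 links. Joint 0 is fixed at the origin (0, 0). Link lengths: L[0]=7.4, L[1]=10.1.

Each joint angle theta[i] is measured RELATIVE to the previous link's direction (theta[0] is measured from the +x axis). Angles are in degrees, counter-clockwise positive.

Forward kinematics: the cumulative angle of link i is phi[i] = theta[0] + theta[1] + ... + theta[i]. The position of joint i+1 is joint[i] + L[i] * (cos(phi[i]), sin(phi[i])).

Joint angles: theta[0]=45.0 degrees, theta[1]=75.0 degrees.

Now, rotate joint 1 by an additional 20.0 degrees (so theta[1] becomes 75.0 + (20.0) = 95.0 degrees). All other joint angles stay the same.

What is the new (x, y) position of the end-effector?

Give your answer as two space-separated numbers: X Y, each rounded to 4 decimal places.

joint[0] = (0.0000, 0.0000)  (base)
link 0: phi[0] = 45 = 45 deg
  cos(45 deg) = 0.7071, sin(45 deg) = 0.7071
  joint[1] = (0.0000, 0.0000) + 7.4 * (0.7071, 0.7071) = (0.0000 + 5.2326, 0.0000 + 5.2326) = (5.2326, 5.2326)
link 1: phi[1] = 45 + 95 = 140 deg
  cos(140 deg) = -0.7660, sin(140 deg) = 0.6428
  joint[2] = (5.2326, 5.2326) + 10.1 * (-0.7660, 0.6428) = (5.2326 + -7.7370, 5.2326 + 6.4922) = (-2.5045, 11.7247)
End effector: (-2.5045, 11.7247)

Answer: -2.5045 11.7247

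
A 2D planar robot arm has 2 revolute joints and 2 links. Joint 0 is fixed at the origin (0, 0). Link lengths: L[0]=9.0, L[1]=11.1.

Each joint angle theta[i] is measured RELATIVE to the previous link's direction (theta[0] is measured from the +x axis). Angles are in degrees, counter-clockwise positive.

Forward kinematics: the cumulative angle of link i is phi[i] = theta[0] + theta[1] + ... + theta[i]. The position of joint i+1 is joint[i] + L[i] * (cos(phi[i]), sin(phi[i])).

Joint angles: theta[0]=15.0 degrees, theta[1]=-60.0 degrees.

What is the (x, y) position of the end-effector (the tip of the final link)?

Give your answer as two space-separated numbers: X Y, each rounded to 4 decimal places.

joint[0] = (0.0000, 0.0000)  (base)
link 0: phi[0] = 15 = 15 deg
  cos(15 deg) = 0.9659, sin(15 deg) = 0.2588
  joint[1] = (0.0000, 0.0000) + 9 * (0.9659, 0.2588) = (0.0000 + 8.6933, 0.0000 + 2.3294) = (8.6933, 2.3294)
link 1: phi[1] = 15 + -60 = -45 deg
  cos(-45 deg) = 0.7071, sin(-45 deg) = -0.7071
  joint[2] = (8.6933, 2.3294) + 11.1 * (0.7071, -0.7071) = (8.6933 + 7.8489, 2.3294 + -7.8489) = (16.5422, -5.5195)
End effector: (16.5422, -5.5195)

Answer: 16.5422 -5.5195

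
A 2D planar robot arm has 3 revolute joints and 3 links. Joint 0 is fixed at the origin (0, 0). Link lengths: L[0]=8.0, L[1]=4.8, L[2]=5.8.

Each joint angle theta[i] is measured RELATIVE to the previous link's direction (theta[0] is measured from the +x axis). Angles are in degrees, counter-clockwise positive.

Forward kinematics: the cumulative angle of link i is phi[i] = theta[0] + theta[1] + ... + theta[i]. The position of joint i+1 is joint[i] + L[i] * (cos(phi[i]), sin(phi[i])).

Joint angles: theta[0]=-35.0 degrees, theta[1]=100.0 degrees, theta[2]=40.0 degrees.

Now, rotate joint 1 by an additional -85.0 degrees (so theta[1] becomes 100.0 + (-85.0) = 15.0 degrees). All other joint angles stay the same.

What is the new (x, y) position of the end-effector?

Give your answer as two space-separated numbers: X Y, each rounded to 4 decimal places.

Answer: 16.5140 -4.2466

Derivation:
joint[0] = (0.0000, 0.0000)  (base)
link 0: phi[0] = -35 = -35 deg
  cos(-35 deg) = 0.8192, sin(-35 deg) = -0.5736
  joint[1] = (0.0000, 0.0000) + 8 * (0.8192, -0.5736) = (0.0000 + 6.5532, 0.0000 + -4.5886) = (6.5532, -4.5886)
link 1: phi[1] = -35 + 15 = -20 deg
  cos(-20 deg) = 0.9397, sin(-20 deg) = -0.3420
  joint[2] = (6.5532, -4.5886) + 4.8 * (0.9397, -0.3420) = (6.5532 + 4.5105, -4.5886 + -1.6417) = (11.0637, -6.2303)
link 2: phi[2] = -35 + 15 + 40 = 20 deg
  cos(20 deg) = 0.9397, sin(20 deg) = 0.3420
  joint[3] = (11.0637, -6.2303) + 5.8 * (0.9397, 0.3420) = (11.0637 + 5.4502, -6.2303 + 1.9837) = (16.5140, -4.2466)
End effector: (16.5140, -4.2466)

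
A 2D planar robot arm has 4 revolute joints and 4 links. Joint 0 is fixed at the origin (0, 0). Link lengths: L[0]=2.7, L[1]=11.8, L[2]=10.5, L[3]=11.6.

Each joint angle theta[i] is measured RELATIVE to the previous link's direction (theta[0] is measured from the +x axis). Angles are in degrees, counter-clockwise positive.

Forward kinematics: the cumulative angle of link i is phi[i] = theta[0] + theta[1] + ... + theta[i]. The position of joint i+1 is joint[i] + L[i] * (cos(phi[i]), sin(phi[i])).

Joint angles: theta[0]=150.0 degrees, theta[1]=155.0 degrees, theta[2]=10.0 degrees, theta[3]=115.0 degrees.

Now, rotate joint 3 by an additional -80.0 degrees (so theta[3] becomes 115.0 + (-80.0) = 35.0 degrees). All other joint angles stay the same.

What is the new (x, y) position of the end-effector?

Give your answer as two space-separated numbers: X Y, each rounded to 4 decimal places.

joint[0] = (0.0000, 0.0000)  (base)
link 0: phi[0] = 150 = 150 deg
  cos(150 deg) = -0.8660, sin(150 deg) = 0.5000
  joint[1] = (0.0000, 0.0000) + 2.7 * (-0.8660, 0.5000) = (0.0000 + -2.3383, 0.0000 + 1.3500) = (-2.3383, 1.3500)
link 1: phi[1] = 150 + 155 = 305 deg
  cos(305 deg) = 0.5736, sin(305 deg) = -0.8192
  joint[2] = (-2.3383, 1.3500) + 11.8 * (0.5736, -0.8192) = (-2.3383 + 6.7682, 1.3500 + -9.6660) = (4.4299, -8.3160)
link 2: phi[2] = 150 + 155 + 10 = 315 deg
  cos(315 deg) = 0.7071, sin(315 deg) = -0.7071
  joint[3] = (4.4299, -8.3160) + 10.5 * (0.7071, -0.7071) = (4.4299 + 7.4246, -8.3160 + -7.4246) = (11.8546, -15.7406)
link 3: phi[3] = 150 + 155 + 10 + 35 = 350 deg
  cos(350 deg) = 0.9848, sin(350 deg) = -0.1736
  joint[4] = (11.8546, -15.7406) + 11.6 * (0.9848, -0.1736) = (11.8546 + 11.4238, -15.7406 + -2.0143) = (23.2783, -17.7549)
End effector: (23.2783, -17.7549)

Answer: 23.2783 -17.7549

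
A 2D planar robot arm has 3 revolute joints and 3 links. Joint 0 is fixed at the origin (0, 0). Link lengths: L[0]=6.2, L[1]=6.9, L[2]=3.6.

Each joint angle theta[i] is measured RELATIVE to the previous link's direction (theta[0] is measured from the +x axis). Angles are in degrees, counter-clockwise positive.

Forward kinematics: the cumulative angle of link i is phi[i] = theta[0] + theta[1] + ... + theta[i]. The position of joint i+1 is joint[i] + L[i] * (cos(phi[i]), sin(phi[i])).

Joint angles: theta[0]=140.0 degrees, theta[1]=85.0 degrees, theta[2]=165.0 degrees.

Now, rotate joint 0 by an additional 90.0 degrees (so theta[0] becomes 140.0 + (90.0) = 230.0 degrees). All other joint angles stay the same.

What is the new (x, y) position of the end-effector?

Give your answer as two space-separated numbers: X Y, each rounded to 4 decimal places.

joint[0] = (0.0000, 0.0000)  (base)
link 0: phi[0] = 230 = 230 deg
  cos(230 deg) = -0.6428, sin(230 deg) = -0.7660
  joint[1] = (0.0000, 0.0000) + 6.2 * (-0.6428, -0.7660) = (0.0000 + -3.9853, 0.0000 + -4.7495) = (-3.9853, -4.7495)
link 1: phi[1] = 230 + 85 = 315 deg
  cos(315 deg) = 0.7071, sin(315 deg) = -0.7071
  joint[2] = (-3.9853, -4.7495) + 6.9 * (0.7071, -0.7071) = (-3.9853 + 4.8790, -4.7495 + -4.8790) = (0.8938, -9.6285)
link 2: phi[2] = 230 + 85 + 165 = 480 deg
  cos(480 deg) = -0.5000, sin(480 deg) = 0.8660
  joint[3] = (0.8938, -9.6285) + 3.6 * (-0.5000, 0.8660) = (0.8938 + -1.8000, -9.6285 + 3.1177) = (-0.9062, -6.5108)
End effector: (-0.9062, -6.5108)

Answer: -0.9062 -6.5108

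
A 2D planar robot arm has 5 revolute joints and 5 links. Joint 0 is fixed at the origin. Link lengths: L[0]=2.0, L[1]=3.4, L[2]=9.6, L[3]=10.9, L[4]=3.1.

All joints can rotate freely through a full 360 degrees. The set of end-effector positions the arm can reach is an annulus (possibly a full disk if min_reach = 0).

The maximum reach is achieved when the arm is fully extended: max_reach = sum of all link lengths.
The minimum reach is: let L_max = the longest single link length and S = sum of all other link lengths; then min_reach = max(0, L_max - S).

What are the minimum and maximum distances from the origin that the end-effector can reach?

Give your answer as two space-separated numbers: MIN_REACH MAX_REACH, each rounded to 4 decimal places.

Answer: 0.0000 29.0000

Derivation:
Link lengths: [2.0, 3.4, 9.6, 10.9, 3.1]
max_reach = 2 + 3.4 + 9.6 + 10.9 + 3.1 = 29
L_max = max([2.0, 3.4, 9.6, 10.9, 3.1]) = 10.9
S (sum of others) = 29 - 10.9 = 18.1
min_reach = max(0, 10.9 - 18.1) = max(0, -7.2) = 0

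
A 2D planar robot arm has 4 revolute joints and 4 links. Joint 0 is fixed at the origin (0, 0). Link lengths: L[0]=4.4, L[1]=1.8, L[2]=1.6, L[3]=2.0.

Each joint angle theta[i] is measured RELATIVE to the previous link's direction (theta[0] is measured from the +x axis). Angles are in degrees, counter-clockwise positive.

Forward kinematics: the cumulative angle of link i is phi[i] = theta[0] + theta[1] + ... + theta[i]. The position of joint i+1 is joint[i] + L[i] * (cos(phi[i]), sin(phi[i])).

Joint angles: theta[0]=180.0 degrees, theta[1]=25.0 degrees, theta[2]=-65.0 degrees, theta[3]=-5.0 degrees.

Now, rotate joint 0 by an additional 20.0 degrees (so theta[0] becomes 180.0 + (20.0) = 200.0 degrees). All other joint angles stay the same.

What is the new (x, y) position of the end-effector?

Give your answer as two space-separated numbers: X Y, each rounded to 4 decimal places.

joint[0] = (0.0000, 0.0000)  (base)
link 0: phi[0] = 200 = 200 deg
  cos(200 deg) = -0.9397, sin(200 deg) = -0.3420
  joint[1] = (0.0000, 0.0000) + 4.4 * (-0.9397, -0.3420) = (0.0000 + -4.1346, 0.0000 + -1.5049) = (-4.1346, -1.5049)
link 1: phi[1] = 200 + 25 = 225 deg
  cos(225 deg) = -0.7071, sin(225 deg) = -0.7071
  joint[2] = (-4.1346, -1.5049) + 1.8 * (-0.7071, -0.7071) = (-4.1346 + -1.2728, -1.5049 + -1.2728) = (-5.4074, -2.7777)
link 2: phi[2] = 200 + 25 + -65 = 160 deg
  cos(160 deg) = -0.9397, sin(160 deg) = 0.3420
  joint[3] = (-5.4074, -2.7777) + 1.6 * (-0.9397, 0.3420) = (-5.4074 + -1.5035, -2.7777 + 0.5472) = (-6.9109, -2.2304)
link 3: phi[3] = 200 + 25 + -65 + -5 = 155 deg
  cos(155 deg) = -0.9063, sin(155 deg) = 0.4226
  joint[4] = (-6.9109, -2.2304) + 2 * (-0.9063, 0.4226) = (-6.9109 + -1.8126, -2.2304 + 0.8452) = (-8.7236, -1.3852)
End effector: (-8.7236, -1.3852)

Answer: -8.7236 -1.3852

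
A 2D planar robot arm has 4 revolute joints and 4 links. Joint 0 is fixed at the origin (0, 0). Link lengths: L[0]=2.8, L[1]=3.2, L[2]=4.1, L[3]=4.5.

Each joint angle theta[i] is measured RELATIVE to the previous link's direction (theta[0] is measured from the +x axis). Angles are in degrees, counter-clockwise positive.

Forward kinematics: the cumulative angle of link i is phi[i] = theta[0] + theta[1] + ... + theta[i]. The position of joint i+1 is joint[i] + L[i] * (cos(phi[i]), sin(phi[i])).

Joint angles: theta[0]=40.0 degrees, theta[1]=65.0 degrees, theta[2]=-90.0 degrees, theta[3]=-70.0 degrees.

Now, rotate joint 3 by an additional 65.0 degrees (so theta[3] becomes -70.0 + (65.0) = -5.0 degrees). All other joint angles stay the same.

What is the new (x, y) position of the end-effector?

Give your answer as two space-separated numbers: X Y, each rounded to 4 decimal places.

Answer: 9.7086 6.7333

Derivation:
joint[0] = (0.0000, 0.0000)  (base)
link 0: phi[0] = 40 = 40 deg
  cos(40 deg) = 0.7660, sin(40 deg) = 0.6428
  joint[1] = (0.0000, 0.0000) + 2.8 * (0.7660, 0.6428) = (0.0000 + 2.1449, 0.0000 + 1.7998) = (2.1449, 1.7998)
link 1: phi[1] = 40 + 65 = 105 deg
  cos(105 deg) = -0.2588, sin(105 deg) = 0.9659
  joint[2] = (2.1449, 1.7998) + 3.2 * (-0.2588, 0.9659) = (2.1449 + -0.8282, 1.7998 + 3.0910) = (1.3167, 4.8908)
link 2: phi[2] = 40 + 65 + -90 = 15 deg
  cos(15 deg) = 0.9659, sin(15 deg) = 0.2588
  joint[3] = (1.3167, 4.8908) + 4.1 * (0.9659, 0.2588) = (1.3167 + 3.9603, 4.8908 + 1.0612) = (5.2770, 5.9519)
link 3: phi[3] = 40 + 65 + -90 + -5 = 10 deg
  cos(10 deg) = 0.9848, sin(10 deg) = 0.1736
  joint[4] = (5.2770, 5.9519) + 4.5 * (0.9848, 0.1736) = (5.2770 + 4.4316, 5.9519 + 0.7814) = (9.7086, 6.7333)
End effector: (9.7086, 6.7333)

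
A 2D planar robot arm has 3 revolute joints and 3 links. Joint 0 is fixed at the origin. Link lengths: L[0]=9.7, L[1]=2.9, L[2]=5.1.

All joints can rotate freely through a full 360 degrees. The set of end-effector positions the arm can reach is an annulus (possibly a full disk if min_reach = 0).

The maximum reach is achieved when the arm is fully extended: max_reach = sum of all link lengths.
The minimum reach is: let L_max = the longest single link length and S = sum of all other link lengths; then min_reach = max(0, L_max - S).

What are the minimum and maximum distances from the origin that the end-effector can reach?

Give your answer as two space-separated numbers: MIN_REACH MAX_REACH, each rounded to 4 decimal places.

Answer: 1.7000 17.7000

Derivation:
Link lengths: [9.7, 2.9, 5.1]
max_reach = 9.7 + 2.9 + 5.1 = 17.7
L_max = max([9.7, 2.9, 5.1]) = 9.7
S (sum of others) = 17.7 - 9.7 = 8
min_reach = max(0, 9.7 - 8) = max(0, 1.7) = 1.7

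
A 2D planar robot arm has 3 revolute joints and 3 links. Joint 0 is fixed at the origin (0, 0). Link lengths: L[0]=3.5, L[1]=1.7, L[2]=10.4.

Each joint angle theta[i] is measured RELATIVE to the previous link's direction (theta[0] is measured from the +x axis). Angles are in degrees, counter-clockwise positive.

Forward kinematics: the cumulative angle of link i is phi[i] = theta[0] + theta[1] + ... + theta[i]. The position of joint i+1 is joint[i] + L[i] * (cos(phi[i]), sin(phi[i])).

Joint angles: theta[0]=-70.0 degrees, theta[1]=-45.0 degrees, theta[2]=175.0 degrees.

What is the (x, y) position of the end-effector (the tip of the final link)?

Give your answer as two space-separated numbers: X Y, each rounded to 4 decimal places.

Answer: 5.6786 4.1770

Derivation:
joint[0] = (0.0000, 0.0000)  (base)
link 0: phi[0] = -70 = -70 deg
  cos(-70 deg) = 0.3420, sin(-70 deg) = -0.9397
  joint[1] = (0.0000, 0.0000) + 3.5 * (0.3420, -0.9397) = (0.0000 + 1.1971, 0.0000 + -3.2889) = (1.1971, -3.2889)
link 1: phi[1] = -70 + -45 = -115 deg
  cos(-115 deg) = -0.4226, sin(-115 deg) = -0.9063
  joint[2] = (1.1971, -3.2889) + 1.7 * (-0.4226, -0.9063) = (1.1971 + -0.7185, -3.2889 + -1.5407) = (0.4786, -4.8296)
link 2: phi[2] = -70 + -45 + 175 = 60 deg
  cos(60 deg) = 0.5000, sin(60 deg) = 0.8660
  joint[3] = (0.4786, -4.8296) + 10.4 * (0.5000, 0.8660) = (0.4786 + 5.2000, -4.8296 + 9.0067) = (5.6786, 4.1770)
End effector: (5.6786, 4.1770)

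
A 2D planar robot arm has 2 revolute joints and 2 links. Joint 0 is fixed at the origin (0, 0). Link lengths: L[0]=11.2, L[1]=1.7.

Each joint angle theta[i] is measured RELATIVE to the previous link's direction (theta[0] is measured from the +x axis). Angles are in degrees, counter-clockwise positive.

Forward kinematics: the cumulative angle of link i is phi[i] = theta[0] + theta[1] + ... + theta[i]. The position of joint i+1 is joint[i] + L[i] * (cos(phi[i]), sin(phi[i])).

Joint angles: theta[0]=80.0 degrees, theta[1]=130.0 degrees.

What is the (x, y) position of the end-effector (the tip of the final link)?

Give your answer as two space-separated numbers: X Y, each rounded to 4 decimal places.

Answer: 0.4726 10.1798

Derivation:
joint[0] = (0.0000, 0.0000)  (base)
link 0: phi[0] = 80 = 80 deg
  cos(80 deg) = 0.1736, sin(80 deg) = 0.9848
  joint[1] = (0.0000, 0.0000) + 11.2 * (0.1736, 0.9848) = (0.0000 + 1.9449, 0.0000 + 11.0298) = (1.9449, 11.0298)
link 1: phi[1] = 80 + 130 = 210 deg
  cos(210 deg) = -0.8660, sin(210 deg) = -0.5000
  joint[2] = (1.9449, 11.0298) + 1.7 * (-0.8660, -0.5000) = (1.9449 + -1.4722, 11.0298 + -0.8500) = (0.4726, 10.1798)
End effector: (0.4726, 10.1798)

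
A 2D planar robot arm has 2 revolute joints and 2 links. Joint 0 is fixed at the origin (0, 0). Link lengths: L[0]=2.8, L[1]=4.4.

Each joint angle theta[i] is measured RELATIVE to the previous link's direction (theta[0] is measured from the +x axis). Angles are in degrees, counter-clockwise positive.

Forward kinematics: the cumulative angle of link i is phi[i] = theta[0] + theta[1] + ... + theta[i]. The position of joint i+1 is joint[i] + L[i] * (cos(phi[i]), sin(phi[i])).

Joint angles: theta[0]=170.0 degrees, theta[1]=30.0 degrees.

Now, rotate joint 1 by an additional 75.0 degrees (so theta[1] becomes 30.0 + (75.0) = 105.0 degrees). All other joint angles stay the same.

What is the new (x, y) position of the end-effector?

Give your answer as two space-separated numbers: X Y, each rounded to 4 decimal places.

joint[0] = (0.0000, 0.0000)  (base)
link 0: phi[0] = 170 = 170 deg
  cos(170 deg) = -0.9848, sin(170 deg) = 0.1736
  joint[1] = (0.0000, 0.0000) + 2.8 * (-0.9848, 0.1736) = (0.0000 + -2.7575, 0.0000 + 0.4862) = (-2.7575, 0.4862)
link 1: phi[1] = 170 + 105 = 275 deg
  cos(275 deg) = 0.0872, sin(275 deg) = -0.9962
  joint[2] = (-2.7575, 0.4862) + 4.4 * (0.0872, -0.9962) = (-2.7575 + 0.3835, 0.4862 + -4.3833) = (-2.3740, -3.8970)
End effector: (-2.3740, -3.8970)

Answer: -2.3740 -3.8970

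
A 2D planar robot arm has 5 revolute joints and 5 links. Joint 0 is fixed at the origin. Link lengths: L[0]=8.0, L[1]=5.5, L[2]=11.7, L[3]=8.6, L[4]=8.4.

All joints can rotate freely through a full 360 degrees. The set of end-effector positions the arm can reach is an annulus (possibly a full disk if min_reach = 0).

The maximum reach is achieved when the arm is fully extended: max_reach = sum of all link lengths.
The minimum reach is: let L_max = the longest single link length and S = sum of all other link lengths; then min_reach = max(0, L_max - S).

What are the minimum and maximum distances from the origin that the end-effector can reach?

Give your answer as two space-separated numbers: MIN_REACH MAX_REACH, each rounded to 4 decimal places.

Answer: 0.0000 42.2000

Derivation:
Link lengths: [8.0, 5.5, 11.7, 8.6, 8.4]
max_reach = 8 + 5.5 + 11.7 + 8.6 + 8.4 = 42.2
L_max = max([8.0, 5.5, 11.7, 8.6, 8.4]) = 11.7
S (sum of others) = 42.2 - 11.7 = 30.5
min_reach = max(0, 11.7 - 30.5) = max(0, -18.8) = 0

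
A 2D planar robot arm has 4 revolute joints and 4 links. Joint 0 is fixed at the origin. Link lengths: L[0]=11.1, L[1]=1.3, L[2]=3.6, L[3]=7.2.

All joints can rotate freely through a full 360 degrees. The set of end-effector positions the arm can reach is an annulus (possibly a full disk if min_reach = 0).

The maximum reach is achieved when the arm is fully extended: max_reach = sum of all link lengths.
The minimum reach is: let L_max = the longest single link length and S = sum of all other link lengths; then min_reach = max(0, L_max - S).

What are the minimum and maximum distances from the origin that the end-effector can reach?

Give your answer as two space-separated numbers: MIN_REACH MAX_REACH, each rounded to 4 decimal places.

Link lengths: [11.1, 1.3, 3.6, 7.2]
max_reach = 11.1 + 1.3 + 3.6 + 7.2 = 23.2
L_max = max([11.1, 1.3, 3.6, 7.2]) = 11.1
S (sum of others) = 23.2 - 11.1 = 12.1
min_reach = max(0, 11.1 - 12.1) = max(0, -1) = 0

Answer: 0.0000 23.2000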